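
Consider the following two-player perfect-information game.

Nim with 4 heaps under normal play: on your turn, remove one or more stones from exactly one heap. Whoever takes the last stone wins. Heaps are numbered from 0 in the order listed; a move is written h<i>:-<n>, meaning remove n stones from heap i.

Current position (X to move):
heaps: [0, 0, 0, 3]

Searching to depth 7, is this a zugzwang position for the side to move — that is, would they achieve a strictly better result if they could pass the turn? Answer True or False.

p1 X@[(0,0,0,3)]: h3:-1[(0,0,0,2)]-1 h3:-2[(0,0,0,1)]-1 h3:-3[(0,0,0,0)]+1*
p2 O@[(0,0,0,0)] terminal -1; root [(0,0,0,3)] d7
suppose X passes — search the same position with O to move:
pass> p1 O@[(0,0,0,3)]: h3:-1[(0,0,0,2)]-1 h3:-2[(0,0,0,1)]-1 h3:-3[(0,0,0,0)]+1*
pass> p2 X@[(0,0,0,0)] terminal -1; root [(0,0,0,3)] d7
for X: play +1, pass -1

zugzwang((0,0,0,3), X) = False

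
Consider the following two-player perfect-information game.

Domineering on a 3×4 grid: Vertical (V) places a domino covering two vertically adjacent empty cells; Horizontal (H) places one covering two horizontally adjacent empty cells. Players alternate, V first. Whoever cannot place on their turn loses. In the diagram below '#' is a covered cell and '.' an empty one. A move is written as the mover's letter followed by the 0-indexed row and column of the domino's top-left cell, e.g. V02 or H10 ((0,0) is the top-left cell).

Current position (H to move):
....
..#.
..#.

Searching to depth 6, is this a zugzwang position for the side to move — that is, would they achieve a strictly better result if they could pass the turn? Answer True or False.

zugzwang(..../..#./..#., H) = False

p1 H@[..../..#./..#.]: H00[##../..#./..#.]-1 H01[.##./..#./..#.]-1 H02[..##/..#./..#.]-1 H10[..../###./..#.]+1* H20[..../..#./###.]-1
p2 V@[..../###./..#.]: V03[...#/####/..#.]-1* V13[..../####/..##]-1
p3 H@[...#/####/..#.]: H00[##.#/####/..#.]+1* H01[.###/####/..#.]+1 H20[...#/####/###.]+1
p4 V@[##.#/####/..#.] terminal -1; root [..../..#./..#.] d6
if H skipped the turn, V would face:
~ p1 V@[..../..#./..#.]: V00[#.../#.#./..#.]+1* V01[.#../.##./..#.]+1 V03[...#/..##/..#.]-1 V10[..../#.#./#.#.]+1 V11[..../.##./.##.]+1 V13[..../..##/..##]-1
~ p2 H@[#.../#.#./..#.]: H01[###./#.#./..#.]-1* H02[#.##/#.#./..#.]-1 H20[#.../#.#./###.]-1
~ p3 V@[###./#.#./..#.]: V03[####/#.##/..#.]-1 V11[###./###./.##.]+1* V13[###./#.##/..##]-1
~ p4 H@[###./###./.##.] terminal -1; root [..../..#./..#.] d6
compare (H): move=+1 vs pass=-1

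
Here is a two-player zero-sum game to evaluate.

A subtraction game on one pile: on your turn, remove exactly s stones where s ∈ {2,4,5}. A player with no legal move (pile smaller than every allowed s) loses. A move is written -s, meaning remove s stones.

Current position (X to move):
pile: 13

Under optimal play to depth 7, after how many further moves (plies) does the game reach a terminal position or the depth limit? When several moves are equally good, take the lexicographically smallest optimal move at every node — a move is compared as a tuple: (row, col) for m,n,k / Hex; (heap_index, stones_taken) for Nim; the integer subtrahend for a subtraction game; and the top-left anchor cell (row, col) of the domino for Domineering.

p1 X@[13]: -2[11]-1 -4[9]-1 -5[8]+1*
p2 O@[8]: -2[6]-1* -4[4]-1 -5[3]-1
p3 X@[6]: -2[4]-1 -4[2]-1 -5[1]+1*
p4 O@[1] terminal -1; root [13] d7

PV length from [13]: 3 plies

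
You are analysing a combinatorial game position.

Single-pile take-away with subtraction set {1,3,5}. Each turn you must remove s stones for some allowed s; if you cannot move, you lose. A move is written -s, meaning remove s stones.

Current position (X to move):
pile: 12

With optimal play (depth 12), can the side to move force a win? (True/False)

X winning at [12]: False

[12] X move#1: -1:-1/11*, -3:-1/9, -5:-1/7
[11] O move#2: -1:+1/10*, -3:+1/8, -5:+1/6
[10] X move#3: -1:-1/9*, -3:-1/7, -5:-1/5
[9] O move#4: -1:+1/8*, -3:+1/6, -5:+1/4
[8] X move#5: -1:-1/7*, -3:-1/5, -5:-1/3
[7] O move#6: -1:+1/6*, -3:+1/4, -5:+1/2
[6] X move#7: -1:-1/5*, -3:-1/3, -5:-1/1
[5] O move#8: -1:+1/4*, -3:+1/2, -5:+1/0
[4] X move#9: -1:-1/3*, -3:-1/1
[3] O move#10: -1:+1/2*, -3:+1/0
[2] X move#11: -1:-1/1*
[1] O move#12: -1:+1/0*
[0] end (terminal -1, X#13); searched 12 to 12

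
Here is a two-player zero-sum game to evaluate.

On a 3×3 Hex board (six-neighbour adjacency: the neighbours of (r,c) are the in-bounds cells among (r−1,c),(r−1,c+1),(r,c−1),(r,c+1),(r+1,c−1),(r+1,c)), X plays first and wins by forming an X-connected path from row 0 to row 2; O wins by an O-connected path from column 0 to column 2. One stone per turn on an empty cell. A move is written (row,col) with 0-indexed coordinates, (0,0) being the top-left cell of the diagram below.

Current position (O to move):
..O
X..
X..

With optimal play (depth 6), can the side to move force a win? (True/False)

O winning at [..O/X../X..]: False

ply 1, O at ..O/X../X.. | (0,0)=-1→O.O/X../X..*; (0,1)=-1→.OO/X../X..; (1,1)=-1→..O/XO./X..; (1,2)=-1→..O/X.O/X..; (2,1)=-1→..O/X../XO.; (2,2)=-1→..O/X../X.O
ply 2, X at O.O/X../X.. | (0,1)=+1→OXO/X../X..*; (1,1)=-1→O.O/XX./X..; (1,2)=-1→O.O/X.X/X..; (2,1)=-1→O.O/X../XX.; (2,2)=-1→O.O/X../X.X
ply 3: OXO/X../X.. is terminal -1 (O); from ..O/X../X.. depth 6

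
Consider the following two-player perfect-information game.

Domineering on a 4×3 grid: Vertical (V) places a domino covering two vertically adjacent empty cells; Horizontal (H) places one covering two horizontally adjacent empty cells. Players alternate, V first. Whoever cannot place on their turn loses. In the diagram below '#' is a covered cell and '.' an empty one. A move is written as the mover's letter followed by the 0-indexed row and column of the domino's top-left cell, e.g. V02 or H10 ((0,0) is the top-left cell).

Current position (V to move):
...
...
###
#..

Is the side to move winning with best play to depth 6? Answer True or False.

[.../.../###/#..] V move#1: V00:-1/#../#../###/#.., V01:+1/.#./.#./###/#..*, V02:-1/..#/..#/###/#..
[.#./.#./###/#..] H move#2: H31:-1/.#./.#./###/###*
[.#./.#./###/###] V move#3: V00:+1/##./##./###/###*, V02:+1/.##/.##/###/###
[##./##./###/###] end (terminal -1, H#4); searched .../.../###/#.. to 6

V winning at [.../.../###/#..]: True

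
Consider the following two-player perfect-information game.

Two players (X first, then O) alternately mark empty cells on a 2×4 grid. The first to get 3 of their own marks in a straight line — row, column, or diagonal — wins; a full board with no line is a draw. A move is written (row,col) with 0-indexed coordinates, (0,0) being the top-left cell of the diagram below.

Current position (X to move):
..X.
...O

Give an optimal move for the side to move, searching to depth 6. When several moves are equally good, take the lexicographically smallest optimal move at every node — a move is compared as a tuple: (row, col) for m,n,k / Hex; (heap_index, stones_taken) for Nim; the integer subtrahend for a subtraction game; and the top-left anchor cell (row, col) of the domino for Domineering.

p1 X@[..X./...O]: (0,0)[X.X./...O]+0 (0,1)[.XX./...O]+1* (0,3)[..XX/...O]+0 (1,0)[..X./X..O]+0 (1,1)[..X./.X.O]+0 (1,2)[..X./..XO]+0
p2 O@[.XX./...O]: (0,0)[OXX./...O]-1* (0,3)[.XXO/...O]-1 (1,0)[.XX./O..O]-1 (1,1)[.XX./.O.O]-1 (1,2)[.XX./..OO]-1
p3 X@[OXX./...O]: (0,3)[OXXX/...O]+1* (1,0)[OXX./X..O]+0 (1,1)[OXX./.X.O]+0 (1,2)[OXX./..XO]+0
p4 O@[OXXX/...O] terminal -1; root [..X./...O] d6

X's best at [..X./...O]: (0,1)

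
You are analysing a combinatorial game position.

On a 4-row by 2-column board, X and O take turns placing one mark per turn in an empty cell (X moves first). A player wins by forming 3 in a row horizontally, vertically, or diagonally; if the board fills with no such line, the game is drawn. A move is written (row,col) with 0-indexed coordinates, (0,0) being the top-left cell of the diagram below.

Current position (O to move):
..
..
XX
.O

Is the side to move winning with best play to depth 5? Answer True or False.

O winning at [../../XX/.O]: False

p1 O@[../../XX/.O]: (0,0)[O./../XX/.O]+0* (0,1)[.O/../XX/.O]-1 (1,0)[../O./XX/.O]+0 (1,1)[../.O/XX/.O]-1 (3,0)[../../XX/OO]+0
p2 X@[O./../XX/.O]: (0,1)[OX/../XX/.O]+0* (1,0)[O./X./XX/.O]+0 (1,1)[O./.X/XX/.O]+0 (3,0)[O./../XX/XO]+0
p3 O@[OX/../XX/.O]: (1,0)[OX/O./XX/.O]-1 (1,1)[OX/.O/XX/.O]+0* (3,0)[OX/../XX/OO]-1
p4 X@[OX/.O/XX/.O]: (1,0)[OX/XO/XX/.O]+0* (3,0)[OX/.O/XX/XO]+0
p5 O@[OX/XO/XX/.O]: (3,0)[OX/XO/XX/OO]+0*
p6 X@[OX/XO/XX/OO] terminal +0; root [../../XX/.O] d5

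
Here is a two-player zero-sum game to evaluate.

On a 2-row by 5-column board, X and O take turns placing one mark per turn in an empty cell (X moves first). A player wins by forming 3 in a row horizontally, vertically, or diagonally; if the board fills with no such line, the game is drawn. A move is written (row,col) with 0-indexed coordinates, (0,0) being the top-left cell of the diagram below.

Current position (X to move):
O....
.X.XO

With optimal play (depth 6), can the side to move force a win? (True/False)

ply 1, X at O..../.X.XO | (0,1)=+0→OX.../.X.XO; (0,2)=+1→O.X../.X.XO*; (0,3)=+1→O..X./.X.XO; (0,4)=+0→O...X/.X.XO; (1,0)=+0→O..../XX.XO; (1,2)=+1→O..../.XXXO
ply 2, O at O.X../.X.XO | (0,1)=-1→OOX../.X.XO*; (0,3)=-1→O.XO./.X.XO; (0,4)=-1→O.X.O/.X.XO; (1,0)=-1→O.X../OX.XO; (1,2)=-1→O.X../.XOXO
ply 3, X at OOX../.X.XO | (0,3)=+1→OOXX./.X.XO*; (0,4)=+1→OOX.X/.X.XO; (1,0)=+0→OOX../XX.XO; (1,2)=+1→OOX../.XXXO
ply 4, O at OOXX./.X.XO | (0,4)=-1→OOXXO/.X.XO*; (1,0)=-1→OOXX./OX.XO; (1,2)=-1→OOXX./.XOXO
ply 5, X at OOXXO/.X.XO | (1,0)=+0→OOXXO/XX.XO; (1,2)=+1→OOXXO/.XXXO*
ply 6: OOXXO/.XXXO is terminal -1 (O); from O..../.X.XO depth 6

X winning at [O..../.X.XO]: True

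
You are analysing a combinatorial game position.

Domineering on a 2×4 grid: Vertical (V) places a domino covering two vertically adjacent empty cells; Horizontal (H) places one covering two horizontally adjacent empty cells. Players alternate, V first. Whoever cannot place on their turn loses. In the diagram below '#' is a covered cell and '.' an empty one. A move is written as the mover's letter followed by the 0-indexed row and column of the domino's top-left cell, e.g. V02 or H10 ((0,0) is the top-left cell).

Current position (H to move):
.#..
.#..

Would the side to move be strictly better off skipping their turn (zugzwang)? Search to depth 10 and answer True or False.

ply 1, H at .#../.#.. | H02=+1→.###/.#..*; H12=+1→.#../.###
ply 2, V at .###/.#.. | V00=-1→####/##..*
ply 3, H at ####/##.. | H12=+1→####/####*
ply 4: ####/#### is terminal -1 (V); from .#../.#.. depth 10
if H skipped the turn, V would face:
~ ply 1, V at .#../.#.. | V00=-1→##../##..; V02=+1→.##./.##.*; V03=+1→.#.#/.#.#
~ ply 2: .##./.##. is terminal -1 (H); from .#../.#.. depth 10
compare (H): move=+1 vs pass=-1

zugzwang(.#../.#.., H) = False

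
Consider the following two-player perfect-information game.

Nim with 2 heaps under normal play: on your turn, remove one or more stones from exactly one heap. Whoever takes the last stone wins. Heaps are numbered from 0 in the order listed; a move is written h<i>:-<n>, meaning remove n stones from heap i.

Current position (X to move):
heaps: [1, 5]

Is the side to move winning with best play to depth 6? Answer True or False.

X winning at [(1,5)]: True

[(1,5)] X move#1: h0:-1:-1/(0,5), h1:-1:-1/(1,4), h1:-2:-1/(1,3), h1:-3:-1/(1,2), h1:-4:+1/(1,1)*, h1:-5:-1/(1,0)
[(1,1)] O move#2: h0:-1:-1/(0,1)*, h1:-1:-1/(1,0)
[(0,1)] X move#3: h1:-1:+1/(0,0)*
[(0,0)] end (terminal -1, O#4); searched (1,5) to 6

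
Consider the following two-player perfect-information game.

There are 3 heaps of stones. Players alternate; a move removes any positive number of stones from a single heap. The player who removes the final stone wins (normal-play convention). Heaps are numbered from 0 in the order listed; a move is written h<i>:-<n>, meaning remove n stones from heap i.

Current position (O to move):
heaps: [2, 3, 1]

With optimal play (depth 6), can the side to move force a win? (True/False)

O winning at [(2,3,1)]: False

ply 1, O at (2,3,1) | h0:-1=-1→(1,3,1)*; h0:-2=-1→(0,3,1); h1:-1=-1→(2,2,1); h1:-2=-1→(2,1,1); h1:-3=-1→(2,0,1); h2:-1=-1→(2,3,0)
ply 2, X at (1,3,1) | h0:-1=-1→(0,3,1); h1:-1=-1→(1,2,1); h1:-2=-1→(1,1,1); h1:-3=+1→(1,0,1)*; h2:-1=-1→(1,3,0)
ply 3, O at (1,0,1) | h0:-1=-1→(0,0,1)*; h2:-1=-1→(1,0,0)
ply 4, X at (0,0,1) | h2:-1=+1→(0,0,0)*
ply 5: (0,0,0) is terminal -1 (O); from (2,3,1) depth 6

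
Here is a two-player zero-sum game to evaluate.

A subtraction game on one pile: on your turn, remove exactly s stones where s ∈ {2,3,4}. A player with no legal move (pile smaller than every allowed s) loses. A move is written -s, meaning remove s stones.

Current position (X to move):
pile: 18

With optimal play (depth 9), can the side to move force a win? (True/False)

ply 1, X at 18 | -2=-1→16*; -3=-1→15; -4=-1→14
ply 2, O at 16 | -2=-1→14; -3=+1→13*; -4=+1→12
ply 3, X at 13 | -2=-1→11*; -3=-1→10; -4=-1→9
ply 4, O at 11 | -2=-1→9; -3=-1→8; -4=+1→7*
ply 5, X at 7 | -2=-1→5*; -3=-1→4; -4=-1→3
ply 6, O at 5 | -2=-1→3; -3=-1→2; -4=+1→1*
ply 7: 1 is terminal -1 (X); from 18 depth 9

X winning at [18]: False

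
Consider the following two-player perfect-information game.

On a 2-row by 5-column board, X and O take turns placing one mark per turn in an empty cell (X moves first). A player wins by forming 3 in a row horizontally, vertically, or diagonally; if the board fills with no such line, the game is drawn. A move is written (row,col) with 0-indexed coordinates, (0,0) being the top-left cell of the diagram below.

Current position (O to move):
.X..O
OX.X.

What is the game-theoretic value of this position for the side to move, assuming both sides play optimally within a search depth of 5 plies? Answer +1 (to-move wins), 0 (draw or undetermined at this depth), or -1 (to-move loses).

p1 O@[.X..O/OX.X.]: (0,0)[OX..O/OX.X.]-1* (0,2)[.XO.O/OX.X.]-1 (0,3)[.X.OO/OX.X.]-1 (1,2)[.X..O/OXOX.]-1 (1,4)[.X..O/OX.XO]-1
p2 X@[OX..O/OX.X.]: (0,2)[OXX.O/OX.X.]+1* (0,3)[OX.XO/OX.X.]+1 (1,2)[OX..O/OXXX.]+1 (1,4)[OX..O/OX.XX]+0
p3 O@[OXX.O/OX.X.]: (0,3)[OXXOO/OX.X.]-1* (1,2)[OXX.O/OXOX.]-1 (1,4)[OXX.O/OX.XO]-1
p4 X@[OXXOO/OX.X.]: (1,2)[OXXOO/OXXX.]+1* (1,4)[OXXOO/OX.XX]+0
p5 O@[OXXOO/OXXX.] terminal -1; root [.X..O/OX.X.] d5

value(.X..O/OX.X., O) = -1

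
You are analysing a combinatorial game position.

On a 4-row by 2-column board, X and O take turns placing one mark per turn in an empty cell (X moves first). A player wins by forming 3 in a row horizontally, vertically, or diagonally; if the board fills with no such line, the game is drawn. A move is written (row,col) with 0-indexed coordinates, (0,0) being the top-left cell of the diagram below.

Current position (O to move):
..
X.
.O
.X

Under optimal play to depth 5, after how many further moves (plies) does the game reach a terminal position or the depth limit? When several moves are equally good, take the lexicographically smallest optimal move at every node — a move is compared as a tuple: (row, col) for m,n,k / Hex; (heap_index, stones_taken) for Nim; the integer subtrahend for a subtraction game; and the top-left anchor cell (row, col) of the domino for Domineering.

PV length from [../X./.O/.X]: 5 plies

p1 O@[../X./.O/.X]: (0,0)[O./X./.O/.X]+0* (0,1)[.O/X./.O/.X]+0 (1,1)[../XO/.O/.X]+0 (2,0)[../X./OO/.X]+0 (3,0)[../X./.O/OX]+0
p2 X@[O./X./.O/.X]: (0,1)[OX/X./.O/.X]+0* (1,1)[O./XX/.O/.X]+0 (2,0)[O./X./XO/.X]+0 (3,0)[O./X./.O/XX]+0
p3 O@[OX/X./.O/.X]: (1,1)[OX/XO/.O/.X]+0* (2,0)[OX/X./OO/.X]+0 (3,0)[OX/X./.O/OX]+0
p4 X@[OX/XO/.O/.X]: (2,0)[OX/XO/XO/.X]+0* (3,0)[OX/XO/.O/XX]+0
p5 O@[OX/XO/XO/.X]: (3,0)[OX/XO/XO/OX]+0*
p6 X@[OX/XO/XO/OX] terminal +0; root [../X./.O/.X] d5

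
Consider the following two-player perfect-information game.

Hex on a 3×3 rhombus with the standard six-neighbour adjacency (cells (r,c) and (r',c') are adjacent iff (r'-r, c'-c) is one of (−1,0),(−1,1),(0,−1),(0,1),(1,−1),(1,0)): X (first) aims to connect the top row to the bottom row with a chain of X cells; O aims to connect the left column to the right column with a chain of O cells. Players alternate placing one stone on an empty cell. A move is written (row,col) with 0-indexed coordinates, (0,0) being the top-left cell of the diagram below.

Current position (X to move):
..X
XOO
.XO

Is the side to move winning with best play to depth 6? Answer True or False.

ply 1, X at ..X/XOO/.XO | (0,0)=-1→X.X/XOO/.XO; (0,1)=-1→.XX/XOO/.XO; (2,0)=+1→..X/XOO/XXO*
ply 2, O at ..X/XOO/XXO | (0,0)=-1→O.X/XOO/XXO*; (0,1)=-1→.OX/XOO/XXO
ply 3, X at O.X/XOO/XXO | (0,1)=+1→OXX/XOO/XXO*
ply 4: OXX/XOO/XXO is terminal -1 (O); from ..X/XOO/.XO depth 6

X winning at [..X/XOO/.XO]: True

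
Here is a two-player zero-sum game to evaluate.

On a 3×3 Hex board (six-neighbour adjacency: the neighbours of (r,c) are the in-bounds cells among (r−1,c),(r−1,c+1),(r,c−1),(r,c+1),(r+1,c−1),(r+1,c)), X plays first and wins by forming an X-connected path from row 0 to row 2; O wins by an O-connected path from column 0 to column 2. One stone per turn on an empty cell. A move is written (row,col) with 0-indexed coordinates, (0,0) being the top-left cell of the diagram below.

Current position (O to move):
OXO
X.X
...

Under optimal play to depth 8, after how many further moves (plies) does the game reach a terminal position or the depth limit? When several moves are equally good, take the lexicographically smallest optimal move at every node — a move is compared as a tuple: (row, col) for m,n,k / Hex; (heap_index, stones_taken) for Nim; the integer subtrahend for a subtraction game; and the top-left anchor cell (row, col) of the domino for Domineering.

PV length from [OXO/X.X/...]: 2 plies

ply 1, O at OXO/X.X/... | (1,1)=-1→OXO/XOX/...*; (2,0)=-1→OXO/X.X/O..; (2,1)=-1→OXO/X.X/.O.; (2,2)=-1→OXO/X.X/..O
ply 2, X at OXO/XOX/... | (2,0)=+1→OXO/XOX/X..*; (2,1)=-1→OXO/XOX/.X.; (2,2)=-1→OXO/XOX/..X
ply 3: OXO/XOX/X.. is terminal -1 (O); from OXO/X.X/... depth 8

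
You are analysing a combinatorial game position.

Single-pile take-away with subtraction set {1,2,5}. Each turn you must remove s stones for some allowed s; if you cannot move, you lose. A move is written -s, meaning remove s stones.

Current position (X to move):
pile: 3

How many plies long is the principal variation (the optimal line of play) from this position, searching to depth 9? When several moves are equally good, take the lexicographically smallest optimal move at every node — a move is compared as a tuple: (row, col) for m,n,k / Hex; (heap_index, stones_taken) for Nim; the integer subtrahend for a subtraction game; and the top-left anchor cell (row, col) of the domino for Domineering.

ply 1, X at 3 | -1=-1→2*; -2=-1→1
ply 2, O at 2 | -1=-1→1; -2=+1→0*
ply 3: 0 is terminal -1 (X); from 3 depth 9

PV length from [3]: 2 plies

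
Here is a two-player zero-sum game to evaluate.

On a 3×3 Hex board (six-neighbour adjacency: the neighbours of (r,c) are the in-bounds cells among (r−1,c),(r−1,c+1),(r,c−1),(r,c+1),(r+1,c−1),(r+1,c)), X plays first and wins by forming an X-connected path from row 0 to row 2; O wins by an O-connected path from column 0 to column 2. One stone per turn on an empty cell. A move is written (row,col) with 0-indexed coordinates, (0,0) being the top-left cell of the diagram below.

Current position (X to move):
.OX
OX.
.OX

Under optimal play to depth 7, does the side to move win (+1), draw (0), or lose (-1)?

value(.OX/OX./.OX, X) = +1

p1 X@[.OX/OX./.OX]: (0,0)[XOX/OX./.OX]+1* (1,2)[.OX/OXX/.OX]+1 (2,0)[.OX/OX./XOX]+1
p2 O@[XOX/OX./.OX]: (1,2)[XOX/OXO/.OX]-1* (2,0)[XOX/OX./OOX]-1
p3 X@[XOX/OXO/.OX]: (2,0)[XOX/OXO/XOX]+1*
p4 O@[XOX/OXO/XOX] terminal -1; root [.OX/OX./.OX] d7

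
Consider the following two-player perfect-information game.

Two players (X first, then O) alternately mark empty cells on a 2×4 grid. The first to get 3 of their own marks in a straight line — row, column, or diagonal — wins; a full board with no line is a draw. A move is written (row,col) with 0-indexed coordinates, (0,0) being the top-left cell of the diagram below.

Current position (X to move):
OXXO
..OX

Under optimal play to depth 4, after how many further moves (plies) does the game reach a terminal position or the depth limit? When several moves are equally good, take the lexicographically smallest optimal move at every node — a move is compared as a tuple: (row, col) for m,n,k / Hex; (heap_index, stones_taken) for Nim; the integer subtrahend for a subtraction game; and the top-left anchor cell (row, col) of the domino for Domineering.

PV length from [OXXO/..OX]: 2 plies

p1 X@[OXXO/..OX]: (1,0)[OXXO/X.OX]+0* (1,1)[OXXO/.XOX]+0
p2 O@[OXXO/X.OX]: (1,1)[OXXO/XOOX]+0*
p3 X@[OXXO/XOOX] terminal +0; root [OXXO/..OX] d4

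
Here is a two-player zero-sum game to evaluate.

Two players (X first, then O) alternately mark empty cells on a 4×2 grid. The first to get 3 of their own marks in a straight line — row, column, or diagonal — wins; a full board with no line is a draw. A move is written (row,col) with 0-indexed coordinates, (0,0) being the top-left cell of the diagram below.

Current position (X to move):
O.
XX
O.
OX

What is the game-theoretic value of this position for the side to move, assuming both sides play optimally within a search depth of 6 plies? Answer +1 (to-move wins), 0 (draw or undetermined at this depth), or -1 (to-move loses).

ply 1, X at O./XX/O./OX | (0,1)=+0→OX/XX/O./OX; (2,1)=+1→O./XX/OX/OX*
ply 2: O./XX/OX/OX is terminal -1 (O); from O./XX/O./OX depth 6

value(O./XX/O./OX, X) = +1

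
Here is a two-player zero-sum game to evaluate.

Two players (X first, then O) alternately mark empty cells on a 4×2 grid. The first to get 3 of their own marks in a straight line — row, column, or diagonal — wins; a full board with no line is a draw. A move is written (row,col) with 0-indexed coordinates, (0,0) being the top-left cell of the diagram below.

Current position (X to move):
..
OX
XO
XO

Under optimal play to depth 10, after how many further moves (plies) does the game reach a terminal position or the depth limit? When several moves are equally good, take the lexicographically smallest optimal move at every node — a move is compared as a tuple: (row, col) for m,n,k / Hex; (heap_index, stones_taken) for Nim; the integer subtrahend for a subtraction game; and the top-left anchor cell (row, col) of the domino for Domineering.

p1 X@[../OX/XO/XO]: (0,0)[X./OX/XO/XO]+0* (0,1)[.X/OX/XO/XO]+0
p2 O@[X./OX/XO/XO]: (0,1)[XO/OX/XO/XO]+0*
p3 X@[XO/OX/XO/XO] terminal +0; root [../OX/XO/XO] d10

PV length from [../OX/XO/XO]: 2 plies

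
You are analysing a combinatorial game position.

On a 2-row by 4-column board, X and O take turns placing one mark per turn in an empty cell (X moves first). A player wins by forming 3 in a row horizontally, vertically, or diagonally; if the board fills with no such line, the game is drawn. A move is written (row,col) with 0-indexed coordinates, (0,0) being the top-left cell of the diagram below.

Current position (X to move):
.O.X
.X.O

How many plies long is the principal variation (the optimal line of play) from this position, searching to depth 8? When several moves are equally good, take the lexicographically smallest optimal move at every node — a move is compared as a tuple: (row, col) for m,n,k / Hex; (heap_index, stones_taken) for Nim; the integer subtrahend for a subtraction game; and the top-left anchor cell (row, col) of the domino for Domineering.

PV length from [.O.X/.X.O]: 4 plies

[.O.X/.X.O] X move#1: (0,0):+0/XO.X/.X.O*, (0,2):+0/.OXX/.X.O, (1,0):+0/.O.X/XX.O, (1,2):+0/.O.X/.XXO
[XO.X/.X.O] O move#2: (0,2):+0/XOOX/.X.O*, (1,0):+0/XO.X/OX.O, (1,2):+0/XO.X/.XOO
[XOOX/.X.O] X move#3: (1,0):+0/XOOX/XX.O*, (1,2):+0/XOOX/.XXO
[XOOX/XX.O] O move#4: (1,2):+0/XOOX/XXOO*
[XOOX/XXOO] end (terminal +0, X#5); searched .O.X/.X.O to 8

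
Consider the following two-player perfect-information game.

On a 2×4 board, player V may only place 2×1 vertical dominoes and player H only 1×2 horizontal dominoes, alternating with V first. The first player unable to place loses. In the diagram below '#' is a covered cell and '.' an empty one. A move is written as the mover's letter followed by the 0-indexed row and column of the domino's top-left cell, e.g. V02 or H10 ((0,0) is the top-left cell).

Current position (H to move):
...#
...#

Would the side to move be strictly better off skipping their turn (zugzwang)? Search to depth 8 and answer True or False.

zugzwang(...#/...#, H) = False

[...#/...#] H move#1: H00:+1/##.#/...#*, H01:+1/.###/...#, H10:+1/...#/##.#, H11:+1/...#/.###
[##.#/...#] V move#2: V02:-1/####/..##*
[####/..##] H move#3: H10:+1/####/####*
[####/####] end (terminal -1, V#4); searched ...#/...# to 8
suppose H passes — search the same position with V to move:
pass> [...#/...#] V move#1: V00:-1/#..#/#..#, V01:+1/.#.#/.#.#*, V02:-1/..##/..##
pass> [.#.#/.#.#] end (terminal -1, H#2); searched ...#/...# to 8
for H: play +1, pass -1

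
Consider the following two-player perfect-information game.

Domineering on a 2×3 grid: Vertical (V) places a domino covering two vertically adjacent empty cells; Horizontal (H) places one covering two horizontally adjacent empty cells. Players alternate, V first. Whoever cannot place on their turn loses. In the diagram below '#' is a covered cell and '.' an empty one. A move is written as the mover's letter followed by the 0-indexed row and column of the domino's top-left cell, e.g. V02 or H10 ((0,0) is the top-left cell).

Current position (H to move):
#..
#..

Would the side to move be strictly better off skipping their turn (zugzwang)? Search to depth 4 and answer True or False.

zugzwang(#../#.., H) = False

p1 H@[#../#..]: H01[###/#..]+1* H11[#../###]+1
p2 V@[###/#..] terminal -1; root [#../#..] d4
if H skipped the turn, V would face:
~ p1 V@[#../#..]: V01[##./##.]+1* V02[#.#/#.#]+1
~ p2 H@[##./##.] terminal -1; root [#../#..] d4
compare (H): move=+1 vs pass=-1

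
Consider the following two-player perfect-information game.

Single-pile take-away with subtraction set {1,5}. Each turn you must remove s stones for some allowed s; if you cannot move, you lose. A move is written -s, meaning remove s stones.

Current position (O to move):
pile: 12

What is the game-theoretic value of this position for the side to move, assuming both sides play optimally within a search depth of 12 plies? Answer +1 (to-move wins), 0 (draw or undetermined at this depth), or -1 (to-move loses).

value(12, O) = -1

[12] O move#1: -1:-1/11*, -5:-1/7
[11] X move#2: -1:+1/10*, -5:+1/6
[10] O move#3: -1:-1/9*, -5:-1/5
[9] X move#4: -1:+1/8*, -5:+1/4
[8] O move#5: -1:-1/7*, -5:-1/3
[7] X move#6: -1:+1/6*, -5:+1/2
[6] O move#7: -1:-1/5*, -5:-1/1
[5] X move#8: -1:+1/4*, -5:+1/0
[4] O move#9: -1:-1/3*
[3] X move#10: -1:+1/2*
[2] O move#11: -1:-1/1*
[1] X move#12: -1:+1/0*
[0] end (terminal -1, O#13); searched 12 to 12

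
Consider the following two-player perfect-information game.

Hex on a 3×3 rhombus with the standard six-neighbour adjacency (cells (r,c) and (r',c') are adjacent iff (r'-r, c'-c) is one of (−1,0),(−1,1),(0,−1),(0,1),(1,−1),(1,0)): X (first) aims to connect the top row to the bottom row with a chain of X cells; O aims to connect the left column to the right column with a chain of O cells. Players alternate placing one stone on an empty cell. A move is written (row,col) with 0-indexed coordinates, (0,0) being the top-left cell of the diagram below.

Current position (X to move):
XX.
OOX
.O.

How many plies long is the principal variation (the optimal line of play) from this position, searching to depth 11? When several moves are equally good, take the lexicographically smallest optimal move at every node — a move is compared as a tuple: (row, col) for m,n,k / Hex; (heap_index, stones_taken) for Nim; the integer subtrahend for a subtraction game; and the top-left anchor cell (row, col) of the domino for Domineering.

PV length from [XX./OOX/.O.]: 2 plies

[XX./OOX/.O.] X move#1: (0,2):-1/XXX/OOX/.O.*, (2,0):-1/XX./OOX/XO., (2,2):-1/XX./OOX/.OX
[XXX/OOX/.O.] O move#2: (2,0):-1/XXX/OOX/OO., (2,2):+1/XXX/OOX/.OO*
[XXX/OOX/.OO] end (terminal -1, X#3); searched XX./OOX/.O. to 11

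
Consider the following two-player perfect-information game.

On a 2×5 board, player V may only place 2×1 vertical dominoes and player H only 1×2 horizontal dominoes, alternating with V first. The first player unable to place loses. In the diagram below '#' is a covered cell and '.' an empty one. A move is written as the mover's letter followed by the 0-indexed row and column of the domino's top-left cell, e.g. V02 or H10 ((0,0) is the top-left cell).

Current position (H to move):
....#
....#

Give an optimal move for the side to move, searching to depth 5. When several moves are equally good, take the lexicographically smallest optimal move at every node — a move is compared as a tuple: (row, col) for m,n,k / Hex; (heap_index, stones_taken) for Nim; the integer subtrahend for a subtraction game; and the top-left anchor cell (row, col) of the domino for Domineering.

p1 H@[....#/....#]: H00[##..#/....#]-1 H01[.##.#/....#]+1* H02[..###/....#]-1 H10[....#/##..#]-1 H11[....#/.##.#]+1 H12[....#/..###]-1
p2 V@[.##.#/....#]: V00[###.#/#...#]-1* V03[.####/...##]-1
p3 H@[###.#/#...#]: H11[###.#/###.#]-1 H12[###.#/#.###]+1*
p4 V@[###.#/#.###] terminal -1; root [....#/....#] d5

H's best at [....#/....#]: H01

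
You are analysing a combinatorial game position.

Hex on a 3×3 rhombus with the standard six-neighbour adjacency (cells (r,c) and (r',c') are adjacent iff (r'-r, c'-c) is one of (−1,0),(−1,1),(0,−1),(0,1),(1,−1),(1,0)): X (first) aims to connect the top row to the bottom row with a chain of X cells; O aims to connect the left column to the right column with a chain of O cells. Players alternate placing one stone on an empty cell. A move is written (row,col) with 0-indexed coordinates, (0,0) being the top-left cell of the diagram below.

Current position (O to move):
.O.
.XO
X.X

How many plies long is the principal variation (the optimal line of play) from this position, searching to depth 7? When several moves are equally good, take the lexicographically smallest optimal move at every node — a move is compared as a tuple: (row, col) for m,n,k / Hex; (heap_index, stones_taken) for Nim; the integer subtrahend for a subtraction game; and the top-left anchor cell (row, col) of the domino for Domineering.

PV length from [.O./.XO/X.X]: 3 plies

[.O./.XO/X.X] O move#1: (0,0):-1/OO./.XO/X.X, (0,2):+1/.OO/.XO/X.X*, (1,0):-1/.O./OXO/X.X, (2,1):-1/.O./.XO/XOX
[.OO/.XO/X.X] X move#2: (0,0):-1/XOO/.XO/X.X*, (1,0):-1/.OO/XXO/X.X, (2,1):-1/.OO/.XO/XXX
[XOO/.XO/X.X] O move#3: (1,0):+1/XOO/OXO/X.X*, (2,1):-1/XOO/.XO/XOX
[XOO/OXO/X.X] end (terminal -1, X#4); searched .O./.XO/X.X to 7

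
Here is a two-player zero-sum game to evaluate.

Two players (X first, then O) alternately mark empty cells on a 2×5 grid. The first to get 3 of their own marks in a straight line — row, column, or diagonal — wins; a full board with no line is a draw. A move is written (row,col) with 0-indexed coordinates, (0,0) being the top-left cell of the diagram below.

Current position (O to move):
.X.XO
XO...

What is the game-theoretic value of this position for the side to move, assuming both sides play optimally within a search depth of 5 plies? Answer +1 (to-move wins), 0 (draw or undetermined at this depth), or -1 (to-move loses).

ply 1, O at .X.XO/XO... | (0,0)=-1→OX.XO/XO...; (0,2)=+0→.XOXO/XO...*; (1,2)=-1→.X.XO/XOO..; (1,3)=-1→.X.XO/XO.O.; (1,4)=-1→.X.XO/XO..O
ply 2, X at .XOXO/XO... | (0,0)=+0→XXOXO/XO...*; (1,2)=+0→.XOXO/XOX..; (1,3)=+0→.XOXO/XO.X.; (1,4)=+0→.XOXO/XO..X
ply 3, O at XXOXO/XO... | (1,2)=+0→XXOXO/XOO..*; (1,3)=+0→XXOXO/XO.O.; (1,4)=+0→XXOXO/XO..O
ply 4, X at XXOXO/XOO.. | (1,3)=+0→XXOXO/XOOX.*; (1,4)=-1→XXOXO/XOO.X
ply 5, O at XXOXO/XOOX. | (1,4)=+0→XXOXO/XOOXO*
ply 6: XXOXO/XOOXO is terminal +0 (X); from .X.XO/XO... depth 5

value(.X.XO/XO..., O) = 0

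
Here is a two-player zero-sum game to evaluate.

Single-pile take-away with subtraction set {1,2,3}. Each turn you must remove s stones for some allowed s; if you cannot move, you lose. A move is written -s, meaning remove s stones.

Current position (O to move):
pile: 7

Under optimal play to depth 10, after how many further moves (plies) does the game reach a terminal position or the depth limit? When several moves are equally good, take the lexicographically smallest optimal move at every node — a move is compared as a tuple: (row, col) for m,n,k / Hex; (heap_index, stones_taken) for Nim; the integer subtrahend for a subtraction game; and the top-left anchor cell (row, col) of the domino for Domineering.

[7] O move#1: -1:-1/6, -2:-1/5, -3:+1/4*
[4] X move#2: -1:-1/3*, -2:-1/2, -3:-1/1
[3] O move#3: -1:-1/2, -2:-1/1, -3:+1/0*
[0] end (terminal -1, X#4); searched 7 to 10

PV length from [7]: 3 plies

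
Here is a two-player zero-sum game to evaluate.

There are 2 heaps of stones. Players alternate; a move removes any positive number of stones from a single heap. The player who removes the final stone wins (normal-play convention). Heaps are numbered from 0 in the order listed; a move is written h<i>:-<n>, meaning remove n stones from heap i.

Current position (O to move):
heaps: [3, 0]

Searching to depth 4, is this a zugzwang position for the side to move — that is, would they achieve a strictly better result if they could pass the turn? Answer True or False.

zugzwang((3,0), O) = False

[(3,0)] O move#1: h0:-1:-1/(2,0), h0:-2:-1/(1,0), h0:-3:+1/(0,0)*
[(0,0)] end (terminal -1, X#2); searched (3,0) to 4
if O skipped the turn, X would face:
~ [(3,0)] X move#1: h0:-1:-1/(2,0), h0:-2:-1/(1,0), h0:-3:+1/(0,0)*
~ [(0,0)] end (terminal -1, O#2); searched (3,0) to 4
compare (O): move=+1 vs pass=-1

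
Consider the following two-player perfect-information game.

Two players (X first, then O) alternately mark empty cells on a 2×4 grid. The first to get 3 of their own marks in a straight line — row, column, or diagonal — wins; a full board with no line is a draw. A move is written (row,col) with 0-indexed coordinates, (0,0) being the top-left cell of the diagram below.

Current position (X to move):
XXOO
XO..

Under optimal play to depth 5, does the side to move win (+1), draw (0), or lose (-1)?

value(XXOO/XO.., X) = 0

ply 1, X at XXOO/XO.. | (1,2)=+0→XXOO/XOX.*; (1,3)=+0→XXOO/XO.X
ply 2, O at XXOO/XOX. | (1,3)=+0→XXOO/XOXO*
ply 3: XXOO/XOXO is terminal +0 (X); from XXOO/XO.. depth 5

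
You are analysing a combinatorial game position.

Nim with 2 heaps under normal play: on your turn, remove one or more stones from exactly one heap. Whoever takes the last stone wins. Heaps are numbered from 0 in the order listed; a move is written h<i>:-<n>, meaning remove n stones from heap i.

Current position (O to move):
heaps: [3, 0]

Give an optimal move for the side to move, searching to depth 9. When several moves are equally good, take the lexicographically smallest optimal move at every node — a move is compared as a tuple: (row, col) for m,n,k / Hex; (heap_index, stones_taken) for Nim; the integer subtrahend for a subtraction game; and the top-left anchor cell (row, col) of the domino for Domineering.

O's best at [(3,0)]: h0:-3

ply 1, O at (3,0) | h0:-1=-1→(2,0); h0:-2=-1→(1,0); h0:-3=+1→(0,0)*
ply 2: (0,0) is terminal -1 (X); from (3,0) depth 9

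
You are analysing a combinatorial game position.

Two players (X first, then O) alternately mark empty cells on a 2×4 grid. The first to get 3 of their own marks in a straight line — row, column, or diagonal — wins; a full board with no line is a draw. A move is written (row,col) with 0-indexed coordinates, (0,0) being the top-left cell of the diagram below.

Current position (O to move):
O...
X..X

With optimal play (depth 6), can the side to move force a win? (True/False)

p1 O@[O.../X..X]: (0,1)[OO../X..X]+0* (0,2)[O.O./X..X]+0 (0,3)[O..O/X..X]+0 (1,1)[O.../XO.X]+0 (1,2)[O.../X.OX]+0
p2 X@[OO../X..X]: (0,2)[OOX./X..X]+0* (0,3)[OO.X/X..X]-1 (1,1)[OO../XX.X]-1 (1,2)[OO../X.XX]-1
p3 O@[OOX./X..X]: (0,3)[OOXO/X..X]+0* (1,1)[OOX./XO.X]+0 (1,2)[OOX./X.OX]+0
p4 X@[OOXO/X..X]: (1,1)[OOXO/XX.X]+0* (1,2)[OOXO/X.XX]+0
p5 O@[OOXO/XX.X]: (1,2)[OOXO/XXOX]+0*
p6 X@[OOXO/XXOX] terminal +0; root [O.../X..X] d6

O winning at [O.../X..X]: False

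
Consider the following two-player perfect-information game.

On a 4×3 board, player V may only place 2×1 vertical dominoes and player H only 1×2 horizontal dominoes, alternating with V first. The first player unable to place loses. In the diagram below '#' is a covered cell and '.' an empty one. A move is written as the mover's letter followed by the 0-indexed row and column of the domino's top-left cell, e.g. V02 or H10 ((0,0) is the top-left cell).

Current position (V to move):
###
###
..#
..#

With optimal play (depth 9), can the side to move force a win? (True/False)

p1 V@[###/###/..#/..#]: V20[###/###/#.#/#.#]+1* V21[###/###/.##/.##]+1
p2 H@[###/###/#.#/#.#] terminal -1; root [###/###/..#/..#] d9

V winning at [###/###/..#/..#]: True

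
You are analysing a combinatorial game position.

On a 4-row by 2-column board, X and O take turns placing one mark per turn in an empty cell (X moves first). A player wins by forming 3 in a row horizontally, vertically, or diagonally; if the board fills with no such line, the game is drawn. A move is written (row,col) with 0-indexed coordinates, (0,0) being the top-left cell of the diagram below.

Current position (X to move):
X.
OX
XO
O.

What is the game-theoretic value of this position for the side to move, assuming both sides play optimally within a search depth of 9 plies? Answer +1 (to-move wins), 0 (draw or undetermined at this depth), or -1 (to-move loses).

p1 X@[X./OX/XO/O.]: (0,1)[XX/OX/XO/O.]+0* (3,1)[X./OX/XO/OX]+0
p2 O@[XX/OX/XO/O.]: (3,1)[XX/OX/XO/OO]+0*
p3 X@[XX/OX/XO/OO] terminal +0; root [X./OX/XO/O.] d9

value(X./OX/XO/O., X) = 0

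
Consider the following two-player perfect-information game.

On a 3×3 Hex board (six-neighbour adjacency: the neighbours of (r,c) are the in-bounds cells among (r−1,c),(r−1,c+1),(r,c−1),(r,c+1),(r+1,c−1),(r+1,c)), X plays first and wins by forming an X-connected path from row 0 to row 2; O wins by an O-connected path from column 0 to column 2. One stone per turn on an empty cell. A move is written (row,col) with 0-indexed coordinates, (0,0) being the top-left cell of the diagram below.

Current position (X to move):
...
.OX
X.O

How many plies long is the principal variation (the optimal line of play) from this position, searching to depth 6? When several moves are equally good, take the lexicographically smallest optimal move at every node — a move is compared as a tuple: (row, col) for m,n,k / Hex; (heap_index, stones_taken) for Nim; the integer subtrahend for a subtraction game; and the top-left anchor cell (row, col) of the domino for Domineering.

PV length from [.../.OX/X.O]: 5 plies

[.../.OX/X.O] X move#1: (0,0):-1/X../.OX/X.O, (0,1):-1/.X./.OX/X.O, (0,2):+1/..X/.OX/X.O*, (1,0):+1/.../XOX/X.O, (2,1):+1/.../.OX/XXO
[..X/.OX/X.O] O move#2: (0,0):-1/O.X/.OX/X.O*, (0,1):-1/.OX/.OX/X.O, (1,0):-1/..X/OOX/X.O, (2,1):-1/..X/.OX/XOO
[O.X/.OX/X.O] X move#3: (0,1):+1/OXX/.OX/X.O*, (1,0):+1/O.X/XOX/X.O, (2,1):+1/O.X/.OX/XXO
[OXX/.OX/X.O] O move#4: (1,0):-1/OXX/OOX/X.O*, (2,1):-1/OXX/.OX/XOO
[OXX/OOX/X.O] X move#5: (2,1):+1/OXX/OOX/XXO*
[OXX/OOX/XXO] end (terminal -1, O#6); searched .../.OX/X.O to 6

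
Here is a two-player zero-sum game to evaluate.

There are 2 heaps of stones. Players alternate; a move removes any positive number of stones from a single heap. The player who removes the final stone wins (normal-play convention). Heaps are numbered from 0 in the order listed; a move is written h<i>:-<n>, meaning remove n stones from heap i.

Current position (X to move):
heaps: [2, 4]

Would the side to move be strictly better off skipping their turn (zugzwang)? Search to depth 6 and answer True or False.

zugzwang((2,4), X) = False

p1 X@[(2,4)]: h0:-1[(1,4)]-1 h0:-2[(0,4)]-1 h1:-1[(2,3)]-1 h1:-2[(2,2)]+1* h1:-3[(2,1)]-1 h1:-4[(2,0)]-1
p2 O@[(2,2)]: h0:-1[(1,2)]-1* h0:-2[(0,2)]-1 h1:-1[(2,1)]-1 h1:-2[(2,0)]-1
p3 X@[(1,2)]: h0:-1[(0,2)]-1 h1:-1[(1,1)]+1* h1:-2[(1,0)]-1
p4 O@[(1,1)]: h0:-1[(0,1)]-1* h1:-1[(1,0)]-1
p5 X@[(0,1)]: h1:-1[(0,0)]+1*
p6 O@[(0,0)] terminal -1; root [(2,4)] d6
pass branch (O moves first from the same position):
  | p1 O@[(2,4)]: h0:-1[(1,4)]-1 h0:-2[(0,4)]-1 h1:-1[(2,3)]-1 h1:-2[(2,2)]+1* h1:-3[(2,1)]-1 h1:-4[(2,0)]-1
  | p2 X@[(2,2)]: h0:-1[(1,2)]-1* h0:-2[(0,2)]-1 h1:-1[(2,1)]-1 h1:-2[(2,0)]-1
  | p3 O@[(1,2)]: h0:-1[(0,2)]-1 h1:-1[(1,1)]+1* h1:-2[(1,0)]-1
  | p4 X@[(1,1)]: h0:-1[(0,1)]-1* h1:-1[(1,0)]-1
  | p5 O@[(0,1)]: h1:-1[(0,0)]+1*
  | p6 X@[(0,0)] terminal -1; root [(2,4)] d6
X moving scores +1; X passing scores -1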